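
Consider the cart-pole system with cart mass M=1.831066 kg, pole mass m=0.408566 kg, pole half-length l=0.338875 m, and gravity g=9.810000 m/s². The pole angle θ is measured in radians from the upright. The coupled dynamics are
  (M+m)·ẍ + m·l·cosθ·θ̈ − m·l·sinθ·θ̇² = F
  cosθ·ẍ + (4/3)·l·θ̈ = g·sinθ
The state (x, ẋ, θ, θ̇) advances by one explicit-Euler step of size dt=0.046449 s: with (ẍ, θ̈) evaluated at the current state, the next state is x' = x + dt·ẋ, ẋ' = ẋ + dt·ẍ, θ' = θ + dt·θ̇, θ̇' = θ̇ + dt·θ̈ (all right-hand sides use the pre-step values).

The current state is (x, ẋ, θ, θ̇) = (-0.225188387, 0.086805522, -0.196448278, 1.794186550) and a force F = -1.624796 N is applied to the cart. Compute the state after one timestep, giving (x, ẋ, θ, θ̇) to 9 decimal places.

sinθ=-0.195187161, cosθ=0.980766013
temp = (F + m·l·θ̇²·sinθ)/(M+m) = (-1.624796 + -0.086993778)/2.239632 = -0.764317432
θ̈ = (g·sinθ − cosθ·temp)/(l·(4/3 − m·cos²θ/(M+m))) = -2.969575132
ẍ = temp − m·l·θ̈·cosθ/(M+m) = -0.584270877
Euler: x'=-0.225188387+0.046449·0.086805522=-0.221156357, ẋ'=0.086805522+0.046449·-0.584270877=0.059666724
       θ'=-0.196448278+0.046449·1.794186550=-0.113110107, θ̇'=1.794186550+0.046449·-2.969575132=1.656252755

(-0.221156357, 0.059666724, -0.113110107, 1.656252755)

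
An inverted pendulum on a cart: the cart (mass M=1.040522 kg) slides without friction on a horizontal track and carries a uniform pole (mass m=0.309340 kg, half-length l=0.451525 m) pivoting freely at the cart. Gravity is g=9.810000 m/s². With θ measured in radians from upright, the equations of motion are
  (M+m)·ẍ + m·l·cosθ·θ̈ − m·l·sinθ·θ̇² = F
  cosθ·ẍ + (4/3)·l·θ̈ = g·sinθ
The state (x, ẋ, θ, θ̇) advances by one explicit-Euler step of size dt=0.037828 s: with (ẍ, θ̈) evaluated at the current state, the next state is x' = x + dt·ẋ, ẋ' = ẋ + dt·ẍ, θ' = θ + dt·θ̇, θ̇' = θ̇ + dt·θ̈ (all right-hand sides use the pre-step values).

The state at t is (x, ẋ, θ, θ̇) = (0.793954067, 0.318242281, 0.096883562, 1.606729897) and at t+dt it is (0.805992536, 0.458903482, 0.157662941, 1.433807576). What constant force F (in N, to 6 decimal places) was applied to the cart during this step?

ẍ = (ẋ'−ẋ)/dt = (0.458903482−0.318242281)/0.037828 = 3.718441
θ̈ = (θ̇'−θ̇)/dt = (1.433807576−1.606729897)/0.037828 = -4.571278
sinθ=0.096732, cosθ=0.995310
F = (M+m)·ẍ + m·l·cosθ·θ̈ − m·l·sinθ·θ̇² = 5.019383 + -0.635498 − 0.034880 = 4.349005

F = 4.349005 N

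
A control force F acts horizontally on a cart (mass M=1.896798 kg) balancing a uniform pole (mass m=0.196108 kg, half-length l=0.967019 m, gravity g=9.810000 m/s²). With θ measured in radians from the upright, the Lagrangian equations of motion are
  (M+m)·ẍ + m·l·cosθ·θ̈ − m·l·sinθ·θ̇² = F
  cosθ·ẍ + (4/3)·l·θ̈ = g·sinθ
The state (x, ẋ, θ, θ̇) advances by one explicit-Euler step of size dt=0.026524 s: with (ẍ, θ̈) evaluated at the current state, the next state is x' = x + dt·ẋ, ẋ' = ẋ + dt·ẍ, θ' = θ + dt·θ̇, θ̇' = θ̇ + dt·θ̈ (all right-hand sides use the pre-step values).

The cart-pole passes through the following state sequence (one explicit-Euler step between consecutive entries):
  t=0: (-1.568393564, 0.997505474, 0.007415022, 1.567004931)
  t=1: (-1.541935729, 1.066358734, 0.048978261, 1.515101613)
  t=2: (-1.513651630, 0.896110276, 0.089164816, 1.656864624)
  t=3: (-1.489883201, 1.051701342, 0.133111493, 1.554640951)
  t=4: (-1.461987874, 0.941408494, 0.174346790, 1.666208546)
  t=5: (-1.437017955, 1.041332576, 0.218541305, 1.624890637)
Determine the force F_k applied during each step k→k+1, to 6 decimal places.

F_0 = 5.058405 N
F_1 = -12.442603 N
F_2 = 11.502759 N
F_3 = -7.972987 N
F_4 = 7.502360 N

step 0→1:
  ẍ = (ẋ'−ẋ)/dt = (1.066358734−0.997505474)/0.026524 = 2.595885
  θ̈ = (θ̇'−θ̇)/dt = (1.515101613−1.567004931)/0.026524 = -1.956844
  sinθ=0.007415, cosθ=0.999973
  F = (M+m)·ẍ + m·l·cosθ·θ̈ − m·l·sinθ·θ̇² = 5.432944 + -0.371086 − 0.003453 = 5.058405
step 1→2:
  ẍ = (ẋ'−ẋ)/dt = (0.896110276−1.066358734)/0.026524 = -6.418657
  θ̈ = (θ̇'−θ̇)/dt = (1.656864624−1.515101613)/0.026524 = 5.344707
  sinθ=0.048959, cosθ=0.998801
  F = (M+m)·ẍ + m·l·cosθ·θ̈ − m·l·sinθ·θ̇² = -13.433646 + 1.012356 − 0.021313 = -12.442603
step 2→3:
  ẍ = (ẋ'−ẋ)/dt = (1.051701342−0.896110276)/0.026524 = 5.866048
  θ̈ = (θ̇'−θ̇)/dt = (1.554640951−1.656864624)/0.026524 = -3.854007
  sinθ=0.089047, cosθ=0.996027
  F = (M+m)·ẍ + m·l·cosθ·θ̈ − m·l·sinθ·θ̇² = 12.277088 + -0.727971 − 0.046358 = 11.502759
step 3→4:
  ẍ = (ẋ'−ẋ)/dt = (0.941408494−1.051701342)/0.026524 = -4.158228
  θ̈ = (θ̇'−θ̇)/dt = (1.666208546−1.554640951)/0.026524 = 4.206288
  sinθ=0.132719, cosθ=0.991154
  F = (M+m)·ẍ + m·l·cosθ·θ̈ − m·l·sinθ·θ̇² = -8.702781 + 0.790625 − 0.060831 = -7.972987
step 4→5:
  ẍ = (ẋ'−ẋ)/dt = (1.041332576−0.941408494)/0.026524 = 3.767308
  θ̈ = (θ̇'−θ̇)/dt = (1.624890637−1.666208546)/0.026524 = -1.557756
  sinθ=0.173465, cosθ=0.984840
  F = (M+m)·ẍ + m·l·cosθ·θ̈ − m·l·sinθ·θ̇² = 7.884622 + -0.290935 − 0.091327 = 7.502360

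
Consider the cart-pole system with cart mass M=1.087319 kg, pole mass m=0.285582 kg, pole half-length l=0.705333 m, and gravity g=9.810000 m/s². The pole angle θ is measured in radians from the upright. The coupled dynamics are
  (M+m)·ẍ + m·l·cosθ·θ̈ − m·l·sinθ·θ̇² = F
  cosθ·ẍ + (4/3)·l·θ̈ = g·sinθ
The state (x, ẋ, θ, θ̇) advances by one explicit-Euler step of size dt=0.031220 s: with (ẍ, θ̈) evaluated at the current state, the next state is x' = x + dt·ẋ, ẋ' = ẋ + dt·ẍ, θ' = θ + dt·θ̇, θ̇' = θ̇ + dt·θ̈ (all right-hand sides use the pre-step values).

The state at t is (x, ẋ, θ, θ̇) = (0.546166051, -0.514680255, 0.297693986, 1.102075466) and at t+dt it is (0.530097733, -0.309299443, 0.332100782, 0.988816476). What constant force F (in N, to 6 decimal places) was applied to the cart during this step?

F = 8.261269 N

ẍ = (ẋ'−ẋ)/dt = (-0.309299443−-0.514680255)/0.031220 = 6.578501
θ̈ = (θ̇'−θ̇)/dt = (0.988816476−1.102075466)/0.031220 = -3.627770
sinθ=0.293316, cosθ=0.956015
F = (M+m)·ẍ + m·l·cosθ·θ̈ − m·l·sinθ·θ̇² = 9.031631 + -0.698602 − 0.071760 = 8.261269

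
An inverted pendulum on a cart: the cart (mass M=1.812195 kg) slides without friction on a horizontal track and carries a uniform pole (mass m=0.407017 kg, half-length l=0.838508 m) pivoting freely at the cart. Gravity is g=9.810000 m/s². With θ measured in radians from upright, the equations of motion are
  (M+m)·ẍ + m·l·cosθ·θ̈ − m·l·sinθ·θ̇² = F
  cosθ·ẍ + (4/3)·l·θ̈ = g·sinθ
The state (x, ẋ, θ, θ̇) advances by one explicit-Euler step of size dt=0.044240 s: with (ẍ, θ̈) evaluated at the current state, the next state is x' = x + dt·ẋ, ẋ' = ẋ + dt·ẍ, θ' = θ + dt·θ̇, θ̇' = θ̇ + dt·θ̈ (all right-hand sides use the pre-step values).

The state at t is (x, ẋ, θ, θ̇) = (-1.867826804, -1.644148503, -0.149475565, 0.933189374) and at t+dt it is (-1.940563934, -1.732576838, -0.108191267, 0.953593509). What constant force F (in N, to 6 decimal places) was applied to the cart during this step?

F = -4.235921 N

ẍ = (ẋ'−ẋ)/dt = (-1.732576838−-1.644148503)/0.044240 = -1.998832
θ̈ = (θ̇'−θ̇)/dt = (0.953593509−0.933189374)/0.044240 = 0.461215
sinθ=-0.148920, cosθ=0.988849
F = (M+m)·ẍ + m·l·cosθ·θ̈ − m·l·sinθ·θ̇² = -4.435832 + 0.155651 − -0.044260 = -4.235921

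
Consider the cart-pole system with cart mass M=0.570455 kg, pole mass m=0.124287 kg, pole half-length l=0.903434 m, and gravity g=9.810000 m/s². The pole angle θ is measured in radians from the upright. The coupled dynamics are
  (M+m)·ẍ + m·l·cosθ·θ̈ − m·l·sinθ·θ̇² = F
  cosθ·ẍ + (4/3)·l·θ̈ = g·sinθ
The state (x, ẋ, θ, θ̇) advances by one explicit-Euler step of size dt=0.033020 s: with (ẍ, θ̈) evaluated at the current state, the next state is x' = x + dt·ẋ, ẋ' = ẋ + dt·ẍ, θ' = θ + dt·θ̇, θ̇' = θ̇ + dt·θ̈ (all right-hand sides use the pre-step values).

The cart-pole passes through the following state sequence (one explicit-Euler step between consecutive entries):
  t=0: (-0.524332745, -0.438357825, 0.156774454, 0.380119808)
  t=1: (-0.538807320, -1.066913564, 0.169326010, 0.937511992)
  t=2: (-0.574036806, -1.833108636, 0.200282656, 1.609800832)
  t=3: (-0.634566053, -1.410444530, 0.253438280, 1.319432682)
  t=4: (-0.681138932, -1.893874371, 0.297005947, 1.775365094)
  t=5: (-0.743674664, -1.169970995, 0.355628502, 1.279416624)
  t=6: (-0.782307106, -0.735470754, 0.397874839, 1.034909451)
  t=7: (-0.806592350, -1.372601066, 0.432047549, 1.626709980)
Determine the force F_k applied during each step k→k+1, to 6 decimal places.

step 0→1:
  ẍ = (ẋ'−ẋ)/dt = (-1.066913564−-0.438357825)/0.033020 = -19.035607
  θ̈ = (θ̇'−θ̇)/dt = (0.937511992−0.380119808)/0.033020 = 16.880442
  sinθ=0.156133, cosθ=0.987736
  F = (M+m)·ẍ + m·l·cosθ·θ̈ − m·l·sinθ·θ̇² = -13.224836 + 1.872177 − 0.002533 = -11.355192
step 1→2:
  ẍ = (ẋ'−ẋ)/dt = (-1.833108636−-1.066913564)/0.033020 = -23.203969
  θ̈ = (θ̇'−θ̇)/dt = (1.609800832−0.937511992)/0.033020 = 20.360050
  sinθ=0.168518, cosθ=0.985699
  F = (M+m)·ẍ + m·l·cosθ·θ̈ − m·l·sinθ·θ̇² = -16.120772 + 2.253435 − 0.016631 = -13.883968
step 2→3:
  ẍ = (ẋ'−ẋ)/dt = (-1.410444530−-1.833108636)/0.033020 = 12.800245
  θ̈ = (θ̇'−θ̇)/dt = (1.319432682−1.609800832)/0.033020 = -8.793705
  sinθ=0.198946, cosθ=0.980010
  F = (M+m)·ẍ + m·l·cosθ·θ̈ − m·l·sinθ·θ̇² = 8.892868 + -0.967664 − 0.057890 = 7.867314
step 3→4:
  ẍ = (ẋ'−ẋ)/dt = (-1.893874371−-1.410444530)/0.033020 = -14.640516
  θ̈ = (θ̇'−θ̇)/dt = (1.775365094−1.319432682)/0.033020 = 13.807765
  sinθ=0.250734, cosθ=0.968056
  F = (M+m)·ẍ + m·l·cosθ·θ̈ − m·l·sinθ·θ̇² = -10.171381 + 1.500880 − 0.049013 = -8.719514
step 4→5:
  ẍ = (ẋ'−ẋ)/dt = (-1.169970995−-1.893874371)/0.033020 = 21.923179
  θ̈ = (θ̇'−θ̇)/dt = (1.279416624−1.775365094)/0.033020 = -15.019639
  sinθ=0.292659, cosθ=0.956217
  F = (M+m)·ẍ + m·l·cosθ·θ̈ − m·l·sinθ·θ̇² = 15.230953 + -1.612642 − 0.103576 = 13.514735
step 5→6:
  ẍ = (ẋ'−ẋ)/dt = (-0.735470754−-1.169970995)/0.033020 = 13.158699
  θ̈ = (θ̇'−θ̇)/dt = (1.034909451−1.279416624)/0.033020 = -7.404821
  sinθ=0.348180, cosθ=0.937428
  F = (M+m)·ẍ + m·l·cosθ·θ̈ − m·l·sinθ·θ̇² = 9.141901 + -0.779425 − 0.063996 = 8.298480
step 6→7:
  ẍ = (ẋ'−ẋ)/dt = (-1.372601066−-0.735470754)/0.033020 = -19.295285
  θ̈ = (θ̇'−θ̇)/dt = (1.626709980−1.034909451)/0.033020 = 17.922487
  sinθ=0.387460, cosθ=0.921886
  F = (M+m)·ẍ + m·l·cosθ·θ̈ − m·l·sinθ·θ̇² = -13.405245 + 1.855230 − 0.046597 = -11.596611

F_0 = -11.355192 N
F_1 = -13.883968 N
F_2 = 7.867314 N
F_3 = -8.719514 N
F_4 = 13.514735 N
F_5 = 8.298480 N
F_6 = -11.596611 N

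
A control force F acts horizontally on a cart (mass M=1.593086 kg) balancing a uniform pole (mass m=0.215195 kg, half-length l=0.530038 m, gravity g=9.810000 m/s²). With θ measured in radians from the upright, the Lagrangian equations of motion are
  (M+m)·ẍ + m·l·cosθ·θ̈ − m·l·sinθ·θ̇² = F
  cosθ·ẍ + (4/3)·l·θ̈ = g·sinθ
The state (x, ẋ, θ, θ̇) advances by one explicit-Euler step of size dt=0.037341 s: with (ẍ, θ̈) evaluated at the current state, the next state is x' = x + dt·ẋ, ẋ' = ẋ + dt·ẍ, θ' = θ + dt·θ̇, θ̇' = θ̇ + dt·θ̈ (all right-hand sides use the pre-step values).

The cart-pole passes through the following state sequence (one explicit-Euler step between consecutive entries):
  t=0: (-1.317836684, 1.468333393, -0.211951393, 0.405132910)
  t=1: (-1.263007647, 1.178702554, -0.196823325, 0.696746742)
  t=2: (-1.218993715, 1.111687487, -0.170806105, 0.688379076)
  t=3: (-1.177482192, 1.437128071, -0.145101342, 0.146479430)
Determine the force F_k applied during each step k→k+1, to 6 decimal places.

F_0 = -13.150941 N
F_1 = -3.259520 N
F_2 = 14.137828 N

step 0→1:
  ẍ = (ẋ'−ẋ)/dt = (1.178702554−1.468333393)/0.037341 = -7.756376
  θ̈ = (θ̇'−θ̇)/dt = (0.696746742−0.405132910)/0.037341 = 7.809481
  sinθ=-0.210368, cosθ=0.977622
  F = (M+m)·ẍ + m·l·cosθ·θ̈ − m·l·sinθ·θ̇² = -14.025707 + 0.870828 − -0.003938 = -13.150941
step 1→2:
  ẍ = (ẋ'−ẋ)/dt = (1.111687487−1.178702554)/0.037341 = -1.794678
  θ̈ = (θ̇'−θ̇)/dt = (0.688379076−0.696746742)/0.037341 = -0.224088
  sinθ=-0.195555, cosθ=0.980693
  F = (M+m)·ẍ + m·l·cosθ·θ̈ − m·l·sinθ·θ̇² = -3.245282 + -0.025066 − -0.010828 = -3.259520
step 2→3:
  ẍ = (ẋ'−ẋ)/dt = (1.437128071−1.111687487)/0.037341 = 8.715369
  θ̈ = (θ̇'−θ̇)/dt = (0.146479430−0.688379076)/0.037341 = -14.512189
  sinθ=-0.169977, cosθ=0.985448
  F = (M+m)·ẍ + m·l·cosθ·θ̈ − m·l·sinθ·θ̇² = 15.759836 + -1.631195 − -0.009187 = 14.137828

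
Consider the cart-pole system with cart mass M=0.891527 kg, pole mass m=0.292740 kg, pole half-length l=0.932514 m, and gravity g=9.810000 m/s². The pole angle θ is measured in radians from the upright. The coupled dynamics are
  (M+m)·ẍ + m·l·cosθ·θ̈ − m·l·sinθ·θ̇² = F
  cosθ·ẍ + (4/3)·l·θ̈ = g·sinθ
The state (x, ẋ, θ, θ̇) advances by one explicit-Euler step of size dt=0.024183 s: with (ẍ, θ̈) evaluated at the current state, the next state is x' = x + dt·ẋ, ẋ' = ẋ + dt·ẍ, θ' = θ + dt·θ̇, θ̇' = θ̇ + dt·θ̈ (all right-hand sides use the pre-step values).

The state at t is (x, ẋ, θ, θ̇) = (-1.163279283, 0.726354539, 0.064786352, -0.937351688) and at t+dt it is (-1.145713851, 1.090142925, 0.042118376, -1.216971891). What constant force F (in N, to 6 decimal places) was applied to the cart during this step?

ẍ = (ẋ'−ẋ)/dt = (1.090142925−0.726354539)/0.024183 = 15.043145
θ̈ = (θ̇'−θ̇)/dt = (-1.216971891−-0.937351688)/0.024183 = -11.562676
sinθ=0.064741, cosθ=0.997902
F = (M+m)·ẍ + m·l·cosθ·θ̈ − m·l·sinθ·θ̇² = 17.815101 + -3.149805 − 0.015528 = 14.649767

F = 14.649767 N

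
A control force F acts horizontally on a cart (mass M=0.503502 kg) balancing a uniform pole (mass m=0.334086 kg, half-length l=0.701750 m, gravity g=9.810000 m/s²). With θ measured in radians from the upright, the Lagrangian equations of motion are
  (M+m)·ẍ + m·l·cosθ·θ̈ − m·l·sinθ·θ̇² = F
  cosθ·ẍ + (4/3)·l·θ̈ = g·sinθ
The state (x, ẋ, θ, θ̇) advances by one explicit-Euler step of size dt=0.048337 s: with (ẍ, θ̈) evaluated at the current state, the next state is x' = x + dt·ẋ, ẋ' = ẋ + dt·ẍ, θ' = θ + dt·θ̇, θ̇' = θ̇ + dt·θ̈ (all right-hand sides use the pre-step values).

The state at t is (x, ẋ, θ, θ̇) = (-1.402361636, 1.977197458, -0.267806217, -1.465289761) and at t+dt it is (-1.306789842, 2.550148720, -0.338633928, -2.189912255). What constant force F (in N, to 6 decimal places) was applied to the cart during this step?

F = 6.672059 N

ẍ = (ẋ'−ẋ)/dt = (2.550148720−1.977197458)/0.048337 = 11.853265
θ̈ = (θ̇'−θ̇)/dt = (-2.189912255−-1.465289761)/0.048337 = -14.991052
sinθ=-0.264616, cosθ=0.964354
F = (M+m)·ẍ + m·l·cosθ·θ̈ − m·l·sinθ·θ̇² = 9.928152 + -3.389294 − -0.133200 = 6.672059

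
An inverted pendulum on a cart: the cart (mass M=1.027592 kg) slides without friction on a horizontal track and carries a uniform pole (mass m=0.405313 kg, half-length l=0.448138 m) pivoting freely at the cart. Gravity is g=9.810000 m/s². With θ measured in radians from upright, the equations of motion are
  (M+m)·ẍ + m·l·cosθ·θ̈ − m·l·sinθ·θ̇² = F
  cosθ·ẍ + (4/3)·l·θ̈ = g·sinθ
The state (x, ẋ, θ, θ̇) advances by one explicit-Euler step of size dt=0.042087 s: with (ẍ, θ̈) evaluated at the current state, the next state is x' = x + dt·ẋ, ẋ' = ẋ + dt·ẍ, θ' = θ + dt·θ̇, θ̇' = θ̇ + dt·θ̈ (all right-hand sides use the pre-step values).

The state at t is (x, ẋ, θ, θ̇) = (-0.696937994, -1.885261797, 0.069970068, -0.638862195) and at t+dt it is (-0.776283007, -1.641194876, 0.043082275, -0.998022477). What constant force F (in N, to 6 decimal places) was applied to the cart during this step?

F = 6.758137 N

ẍ = (ẋ'−ẋ)/dt = (-1.641194876−-1.885261797)/0.042087 = 5.799105
θ̈ = (θ̇'−θ̇)/dt = (-0.998022477−-0.638862195)/0.042087 = -8.533758
sinθ=0.069913, cosθ=0.997553
F = (M+m)·ẍ + m·l·cosθ·θ̈ − m·l·sinθ·θ̇² = 8.309566 + -1.546246 − 0.005183 = 6.758137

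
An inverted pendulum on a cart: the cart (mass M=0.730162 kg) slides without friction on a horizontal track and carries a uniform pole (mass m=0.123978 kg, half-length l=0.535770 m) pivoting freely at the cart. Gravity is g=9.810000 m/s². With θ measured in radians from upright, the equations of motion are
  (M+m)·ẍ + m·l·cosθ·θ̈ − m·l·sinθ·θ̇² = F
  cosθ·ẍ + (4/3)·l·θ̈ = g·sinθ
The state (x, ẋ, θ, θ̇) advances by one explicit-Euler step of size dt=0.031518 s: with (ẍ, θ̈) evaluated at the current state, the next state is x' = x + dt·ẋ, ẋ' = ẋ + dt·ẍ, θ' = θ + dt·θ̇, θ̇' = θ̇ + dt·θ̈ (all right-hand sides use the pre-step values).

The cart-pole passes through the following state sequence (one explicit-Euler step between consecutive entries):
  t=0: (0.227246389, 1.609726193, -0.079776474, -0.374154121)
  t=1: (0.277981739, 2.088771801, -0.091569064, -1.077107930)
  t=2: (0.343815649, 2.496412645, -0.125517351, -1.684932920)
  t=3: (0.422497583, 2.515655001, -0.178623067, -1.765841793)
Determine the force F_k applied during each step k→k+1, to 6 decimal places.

F_0 = 11.506158 N
F_1 = 9.778527 N
F_2 = 0.375904 N

step 0→1:
  ẍ = (ẋ'−ẋ)/dt = (2.088771801−1.609726193)/0.031518 = 15.199112
  θ̈ = (θ̇'−θ̇)/dt = (-1.077107930−-0.374154121)/0.031518 = -22.303249
  sinθ=-0.079692, cosθ=0.996820
  F = (M+m)·ẍ + m·l·cosθ·θ̈ − m·l·sinθ·θ̇² = 12.982169 + -1.476752 − -0.000741 = 11.506158
step 1→2:
  ẍ = (ẋ'−ẋ)/dt = (2.496412645−2.088771801)/0.031518 = 12.933589
  θ̈ = (θ̇'−θ̇)/dt = (-1.684932920−-1.077107930)/0.031518 = -19.285011
  sinθ=-0.091441, cosθ=0.995810
  F = (M+m)·ẍ + m·l·cosθ·θ̈ − m·l·sinθ·θ̇² = 11.047095 + -1.275615 − -0.007047 = 9.778527
step 2→3:
  ẍ = (ẋ'−ẋ)/dt = (2.515655001−2.496412645)/0.031518 = 0.610520
  θ̈ = (θ̇'−θ̇)/dt = (-1.765841793−-1.684932920)/0.031518 = -2.567069
  sinθ=-0.125188, cosθ=0.992133
  F = (M+m)·ẍ + m·l·cosθ·θ̈ − m·l·sinθ·θ̇² = 0.521469 + -0.169173 − -0.023608 = 0.375904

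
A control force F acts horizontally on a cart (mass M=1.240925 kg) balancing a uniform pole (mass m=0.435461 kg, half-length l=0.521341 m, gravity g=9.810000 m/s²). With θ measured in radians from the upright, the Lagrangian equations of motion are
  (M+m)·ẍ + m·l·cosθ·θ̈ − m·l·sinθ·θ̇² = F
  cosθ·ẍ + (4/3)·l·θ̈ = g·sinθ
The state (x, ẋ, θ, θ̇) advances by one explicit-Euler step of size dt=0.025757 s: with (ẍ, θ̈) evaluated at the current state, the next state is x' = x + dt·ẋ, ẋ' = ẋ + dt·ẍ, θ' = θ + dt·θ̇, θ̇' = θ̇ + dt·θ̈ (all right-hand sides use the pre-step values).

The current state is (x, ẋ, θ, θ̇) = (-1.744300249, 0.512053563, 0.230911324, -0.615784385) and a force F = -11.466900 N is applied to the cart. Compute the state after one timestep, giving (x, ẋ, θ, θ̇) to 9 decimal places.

(-1.731111285, 0.282898924, 0.215050566, -0.211680633)

sinθ=0.228864754, cosθ=0.973458229
temp = (F + m·l·θ̇²·sinθ)/(M+m) = (-11.466900 + 0.019701868)/1.676386 = -6.828497811
θ̈ = (g·sinθ − cosθ·temp)/(l·(4/3 − m·cos²θ/(M+m))) = 15.689084586
ẍ = temp − m·l·θ̈·cosθ/(M+m) = -8.896790736
Euler: x'=-1.744300249+0.025757·0.512053563=-1.731111285, ẋ'=0.512053563+0.025757·-8.896790736=0.282898924
       θ'=0.230911324+0.025757·-0.615784385=0.215050566, θ̇'=-0.615784385+0.025757·15.689084586=-0.211680633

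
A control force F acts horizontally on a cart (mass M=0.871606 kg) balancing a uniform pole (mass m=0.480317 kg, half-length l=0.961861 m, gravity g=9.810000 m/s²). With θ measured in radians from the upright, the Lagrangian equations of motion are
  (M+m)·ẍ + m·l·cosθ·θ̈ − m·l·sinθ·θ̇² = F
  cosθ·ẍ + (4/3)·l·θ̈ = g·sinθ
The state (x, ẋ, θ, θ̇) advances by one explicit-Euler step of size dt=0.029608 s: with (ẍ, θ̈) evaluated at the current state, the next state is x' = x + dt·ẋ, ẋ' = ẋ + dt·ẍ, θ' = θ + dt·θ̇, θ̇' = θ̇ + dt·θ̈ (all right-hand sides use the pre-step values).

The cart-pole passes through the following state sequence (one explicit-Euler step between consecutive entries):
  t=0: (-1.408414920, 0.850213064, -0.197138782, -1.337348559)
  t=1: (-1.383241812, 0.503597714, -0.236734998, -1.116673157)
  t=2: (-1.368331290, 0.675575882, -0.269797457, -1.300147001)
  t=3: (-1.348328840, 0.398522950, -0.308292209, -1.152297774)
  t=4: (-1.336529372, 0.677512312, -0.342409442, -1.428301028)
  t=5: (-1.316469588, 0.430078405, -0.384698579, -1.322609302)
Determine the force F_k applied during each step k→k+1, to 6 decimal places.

step 0→1:
  ẍ = (ẋ'−ẋ)/dt = (0.503597714−0.850213064)/0.029608 = -11.706814
  θ̈ = (θ̇'−θ̇)/dt = (-1.116673157−-1.337348559)/0.029608 = 7.453236
  sinθ=-0.195864, cosθ=0.980631
  F = (M+m)·ẍ + m·l·cosθ·θ̈ − m·l·sinθ·θ̇² = -15.826711 + 3.376687 − -0.161840 = -12.288185
step 1→2:
  ẍ = (ẋ'−ẋ)/dt = (0.675575882−0.503597714)/0.029608 = 5.808503
  θ̈ = (θ̇'−θ̇)/dt = (-1.300147001−-1.116673157)/0.029608 = -6.196766
  sinθ=-0.234530, cosθ=0.972109
  F = (M+m)·ẍ + m·l·cosθ·θ̈ − m·l·sinθ·θ̇² = 7.852649 + -2.783045 − -0.135111 = 5.204715
step 2→3:
  ẍ = (ẋ'−ẋ)/dt = (0.398522950−0.675575882)/0.029608 = -9.357367
  θ̈ = (θ̇'−θ̇)/dt = (-1.152297774−-1.300147001)/0.029608 = 4.993557
  sinθ=-0.266536, cosθ=0.963825
  F = (M+m)·ẍ + m·l·cosθ·θ̈ − m·l·sinθ·θ̇² = -12.650440 + 2.223558 − -0.208152 = -10.218730
step 3→4:
  ẍ = (ẋ'−ẋ)/dt = (0.677512312−0.398522950)/0.029608 = 9.422770
  θ̈ = (θ̇'−θ̇)/dt = (-1.428301028−-1.152297774)/0.029608 = -9.321915
  sinθ=-0.303432, cosθ=0.952853
  F = (M+m)·ẍ + m·l·cosθ·θ̈ − m·l·sinθ·θ̇² = 12.738859 + -4.103660 − -0.186136 = 8.821335
step 4→5:
  ẍ = (ẋ'−ẋ)/dt = (0.430078405−0.677512312)/0.029608 = -8.356995
  θ̈ = (θ̇'−θ̇)/dt = (-1.322609302−-1.428301028)/0.029608 = 3.569702
  sinθ=-0.335758, cosθ=0.941948
  F = (M+m)·ẍ + m·l·cosθ·θ̈ − m·l·sinθ·θ̇² = -11.298014 + 1.553457 − -0.316450 = -9.428106

F_0 = -12.288185 N
F_1 = 5.204715 N
F_2 = -10.218730 N
F_3 = 8.821335 N
F_4 = -9.428106 N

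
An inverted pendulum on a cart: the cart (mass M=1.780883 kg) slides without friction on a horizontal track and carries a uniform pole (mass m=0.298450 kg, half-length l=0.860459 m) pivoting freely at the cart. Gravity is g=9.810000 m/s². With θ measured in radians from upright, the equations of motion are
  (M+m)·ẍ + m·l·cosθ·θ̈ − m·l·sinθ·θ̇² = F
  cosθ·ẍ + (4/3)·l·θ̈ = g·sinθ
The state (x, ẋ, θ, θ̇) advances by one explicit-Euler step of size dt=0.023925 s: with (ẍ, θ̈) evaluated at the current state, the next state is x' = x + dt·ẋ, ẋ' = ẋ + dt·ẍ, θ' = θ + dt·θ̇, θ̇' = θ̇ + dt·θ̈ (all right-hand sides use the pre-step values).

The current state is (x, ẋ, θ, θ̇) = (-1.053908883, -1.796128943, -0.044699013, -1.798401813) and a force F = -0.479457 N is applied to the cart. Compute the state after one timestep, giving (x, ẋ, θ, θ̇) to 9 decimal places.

(-1.096881268, -1.801524465, -0.087725776, -1.802844868)

sinθ=-0.044684130, cosθ=0.999001165
temp = (F + m·l·θ̇²·sinθ)/(M+m) = (-0.479457 + -0.037113211)/2.079333 = -0.248430728
θ̈ = (g·sinθ − cosθ·temp)/(l·(4/3 − m·cos²θ/(M+m))) = -0.185707620
ẍ = temp − m·l·θ̈·cosθ/(M+m) = -0.225518177
Euler: x'=-1.053908883+0.023925·-1.796128943=-1.096881268, ẋ'=-1.796128943+0.023925·-0.225518177=-1.801524465
       θ'=-0.044699013+0.023925·-1.798401813=-0.087725776, θ̇'=-1.798401813+0.023925·-0.185707620=-1.802844868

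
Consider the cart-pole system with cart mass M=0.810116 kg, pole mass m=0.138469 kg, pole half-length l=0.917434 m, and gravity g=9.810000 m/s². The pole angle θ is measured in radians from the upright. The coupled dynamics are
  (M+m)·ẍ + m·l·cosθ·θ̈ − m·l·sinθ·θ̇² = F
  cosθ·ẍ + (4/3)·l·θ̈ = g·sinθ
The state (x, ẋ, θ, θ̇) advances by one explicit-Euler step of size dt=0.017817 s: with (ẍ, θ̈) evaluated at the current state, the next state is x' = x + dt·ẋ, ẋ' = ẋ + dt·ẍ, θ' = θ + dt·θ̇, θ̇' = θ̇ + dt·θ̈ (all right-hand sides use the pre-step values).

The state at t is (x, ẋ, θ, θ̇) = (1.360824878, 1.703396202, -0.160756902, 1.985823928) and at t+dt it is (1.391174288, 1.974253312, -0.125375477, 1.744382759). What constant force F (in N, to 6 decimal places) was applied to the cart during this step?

F = 12.801448 N

ẍ = (ẋ'−ẋ)/dt = (1.974253312−1.703396202)/0.017817 = 15.202173
θ̈ = (θ̇'−θ̇)/dt = (1.744382759−1.985823928)/0.017817 = -13.551168
sinθ=-0.160065, cosθ=0.987106
F = (M+m)·ẍ + m·l·cosθ·θ̈ − m·l·sinθ·θ̇² = 14.420553 + -1.699292 − -0.080187 = 12.801448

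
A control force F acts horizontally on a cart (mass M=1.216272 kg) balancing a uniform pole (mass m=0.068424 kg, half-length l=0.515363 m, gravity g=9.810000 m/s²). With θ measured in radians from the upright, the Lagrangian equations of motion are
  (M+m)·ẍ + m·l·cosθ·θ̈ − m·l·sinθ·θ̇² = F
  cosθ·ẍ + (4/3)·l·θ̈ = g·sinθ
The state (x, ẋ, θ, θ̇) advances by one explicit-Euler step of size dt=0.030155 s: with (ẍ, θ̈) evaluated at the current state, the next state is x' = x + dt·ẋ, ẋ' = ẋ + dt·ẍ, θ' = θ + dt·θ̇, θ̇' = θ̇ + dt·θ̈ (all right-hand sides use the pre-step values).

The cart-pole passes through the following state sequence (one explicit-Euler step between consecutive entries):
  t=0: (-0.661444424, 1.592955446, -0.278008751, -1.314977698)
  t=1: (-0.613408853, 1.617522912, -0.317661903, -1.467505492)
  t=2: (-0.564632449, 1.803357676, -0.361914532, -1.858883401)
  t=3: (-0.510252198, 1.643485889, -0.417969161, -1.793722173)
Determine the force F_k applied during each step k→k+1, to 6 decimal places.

step 0→1:
  ẍ = (ẋ'−ẋ)/dt = (1.617522912−1.592955446)/0.030155 = 0.814706
  θ̈ = (θ̇'−θ̇)/dt = (-1.467505492−-1.314977698)/0.030155 = -5.058126
  sinθ=-0.274441, cosθ=0.961604
  F = (M+m)·ẍ + m·l·cosθ·θ̈ − m·l·sinθ·θ̇² = 1.046650 + -0.171517 − -0.016734 = 0.891867
step 1→2:
  ẍ = (ẋ'−ẋ)/dt = (1.803357676−1.617522912)/0.030155 = 6.162652
  θ̈ = (θ̇'−θ̇)/dt = (-1.858883401−-1.467505492)/0.030155 = -12.978873
  sinθ=-0.312346, cosθ=0.949968
  F = (M+m)·ẍ + m·l·cosθ·θ̈ − m·l·sinθ·θ̇² = 7.917134 + -0.434778 − -0.023720 = 7.506076
step 2→3:
  ẍ = (ẋ'−ẋ)/dt = (1.643485889−1.803357676)/0.030155 = -5.301668
  θ̈ = (θ̇'−θ̇)/dt = (-1.793722173−-1.858883401)/0.030155 = 2.160876
  sinθ=-0.354065, cosθ=0.935221
  F = (M+m)·ẍ + m·l·cosθ·θ̈ − m·l·sinθ·θ̇² = -6.811031 + 0.071263 − -0.043143 = -6.696625

F_0 = 0.891867 N
F_1 = 7.506076 N
F_2 = -6.696625 N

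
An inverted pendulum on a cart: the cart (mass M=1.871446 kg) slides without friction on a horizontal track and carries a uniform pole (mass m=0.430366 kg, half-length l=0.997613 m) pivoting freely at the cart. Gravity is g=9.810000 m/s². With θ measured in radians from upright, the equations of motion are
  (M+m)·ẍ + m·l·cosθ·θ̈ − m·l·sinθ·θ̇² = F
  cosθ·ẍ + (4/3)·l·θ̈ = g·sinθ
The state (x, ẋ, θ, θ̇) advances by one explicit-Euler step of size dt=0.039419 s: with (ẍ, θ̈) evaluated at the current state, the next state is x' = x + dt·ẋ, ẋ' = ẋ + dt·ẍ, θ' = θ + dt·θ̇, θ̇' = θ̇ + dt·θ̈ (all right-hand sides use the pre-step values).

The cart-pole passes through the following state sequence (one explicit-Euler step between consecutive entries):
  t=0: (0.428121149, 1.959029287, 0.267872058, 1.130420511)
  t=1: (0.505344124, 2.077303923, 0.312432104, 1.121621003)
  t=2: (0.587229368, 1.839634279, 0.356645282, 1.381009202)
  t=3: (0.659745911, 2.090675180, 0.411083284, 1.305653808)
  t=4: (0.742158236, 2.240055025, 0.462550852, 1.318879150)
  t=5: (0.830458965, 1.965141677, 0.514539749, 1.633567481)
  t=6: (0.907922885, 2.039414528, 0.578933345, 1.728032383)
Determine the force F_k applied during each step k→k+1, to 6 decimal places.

F_0 = 6.668831 N
F_1 = -11.355973 N
F_2 = 13.604169 N
F_3 = 8.562380 N
F_4 = -13.319082 N
F_5 = 4.668867 N

step 0→1:
  ẍ = (ẋ'−ẋ)/dt = (2.077303923−1.959029287)/0.039419 = 3.000447
  θ̈ = (θ̇'−θ̇)/dt = (1.121621003−1.130420511)/0.039419 = -0.223230
  sinθ=0.264680, cosθ=0.964336
  F = (M+m)·ẍ + m·l·cosθ·θ̈ − m·l·sinθ·θ̇² = 6.906466 + -0.092423 − 0.145212 = 6.668831
step 1→2:
  ẍ = (ẋ'−ẋ)/dt = (1.839634279−2.077303923)/0.039419 = -6.029317
  θ̈ = (θ̇'−θ̇)/dt = (1.381009202−1.121621003)/0.039419 = 6.580284
  sinθ=0.307374, cosθ=0.951589
  F = (M+m)·ẍ + m·l·cosθ·θ̈ − m·l·sinθ·θ̇² = -13.878354 + 2.688401 − 0.166020 = -11.355973
step 2→3:
  ẍ = (ẋ'−ẋ)/dt = (2.090675180−1.839634279)/0.039419 = 6.368525
  θ̈ = (θ̇'−θ̇)/dt = (1.305653808−1.381009202)/0.039419 = -1.911652
  sinθ=0.349133, cosθ=0.937073
  F = (M+m)·ẍ + m·l·cosθ·θ̈ − m·l·sinθ·θ̇² = 14.659148 + -0.769099 − 0.285880 = 13.604169
step 3→4:
  ẍ = (ẋ'−ẋ)/dt = (2.240055025−2.090675180)/0.039419 = 3.789539
  θ̈ = (θ̇'−θ̇)/dt = (1.318879150−1.305653808)/0.039419 = 0.335507
  sinθ=0.399603, cosθ=0.916688
  F = (M+m)·ẍ + m·l·cosθ·θ̈ − m·l·sinθ·θ̇² = 8.722807 + 0.132045 − 0.292472 = 8.562380
step 4→5:
  ẍ = (ẋ'−ẋ)/dt = (1.965141677−2.240055025)/0.039419 = -6.974133
  θ̈ = (θ̇'−θ̇)/dt = (1.633567481−1.318879150)/0.039419 = 7.983164
  sinθ=0.446232, cosθ=0.894917
  F = (M+m)·ẍ + m·l·cosθ·θ̈ − m·l·sinθ·θ̇² = -16.053143 + 3.067312 − 0.333251 = -13.319082
step 5→6:
  ẍ = (ẋ'−ẋ)/dt = (2.039414528−1.965141677)/0.039419 = 1.884189
  θ̈ = (θ̇'−θ̇)/dt = (1.728032383−1.633567481)/0.039419 = 2.396431
  sinθ=0.492134, cosθ=0.870519
  F = (M+m)·ẍ + m·l·cosθ·θ̈ − m·l·sinθ·θ̇² = 4.337049 + 0.895660 − 0.563842 = 4.668867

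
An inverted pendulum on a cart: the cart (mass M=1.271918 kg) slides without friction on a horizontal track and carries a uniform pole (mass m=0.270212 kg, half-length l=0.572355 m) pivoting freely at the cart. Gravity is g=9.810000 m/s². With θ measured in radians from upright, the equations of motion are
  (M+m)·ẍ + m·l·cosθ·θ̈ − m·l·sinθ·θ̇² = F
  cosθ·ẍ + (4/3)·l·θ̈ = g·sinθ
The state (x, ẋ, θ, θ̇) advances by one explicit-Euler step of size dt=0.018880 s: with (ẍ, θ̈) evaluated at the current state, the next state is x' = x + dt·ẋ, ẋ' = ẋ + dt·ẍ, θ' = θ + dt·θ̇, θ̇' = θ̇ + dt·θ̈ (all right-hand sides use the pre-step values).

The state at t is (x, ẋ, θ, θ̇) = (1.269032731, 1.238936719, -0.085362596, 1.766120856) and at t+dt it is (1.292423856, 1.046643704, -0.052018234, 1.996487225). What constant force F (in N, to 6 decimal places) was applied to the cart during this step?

F = -13.785287 N

ẍ = (ẋ'−ẋ)/dt = (1.046643704−1.238936719)/0.018880 = -10.185011
θ̈ = (θ̇'−θ̇)/dt = (1.996487225−1.766120856)/0.018880 = 12.201609
sinθ=-0.085259, cosθ=0.996359
F = (M+m)·ẍ + m·l·cosθ·θ̈ − m·l·sinθ·θ̇² = -15.706612 + 1.880195 − -0.041129 = -13.785287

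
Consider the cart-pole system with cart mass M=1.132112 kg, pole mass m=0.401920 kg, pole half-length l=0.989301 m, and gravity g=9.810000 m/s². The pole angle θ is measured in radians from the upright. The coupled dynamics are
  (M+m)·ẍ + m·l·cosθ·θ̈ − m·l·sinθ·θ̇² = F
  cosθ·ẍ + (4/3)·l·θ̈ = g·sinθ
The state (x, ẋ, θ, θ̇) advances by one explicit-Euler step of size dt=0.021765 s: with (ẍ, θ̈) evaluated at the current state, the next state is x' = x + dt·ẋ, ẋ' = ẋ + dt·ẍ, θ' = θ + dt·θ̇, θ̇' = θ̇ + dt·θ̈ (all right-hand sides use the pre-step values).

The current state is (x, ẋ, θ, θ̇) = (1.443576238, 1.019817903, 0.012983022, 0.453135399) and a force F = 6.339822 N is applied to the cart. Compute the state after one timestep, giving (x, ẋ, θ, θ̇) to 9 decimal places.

sinθ=0.012982657, cosθ=0.999915722
temp = (F + m·l·θ̇²·sinθ)/(M+m) = (6.339822 + 0.001059956)/1.534032 = 4.133474370
θ̈ = (g·sinθ − cosθ·temp)/(l·(4/3 − m·cos²θ/(M+m))) = -3.779336656
ẍ = temp − m·l·θ̈·cosθ/(M+m) = 5.112992826
Euler: x'=1.443576238+0.021765·1.019817903=1.465772575, ẋ'=1.019817903+0.021765·5.112992826=1.131102192
       θ'=0.012983022+0.021765·0.453135399=0.022845514, θ̇'=0.453135399+0.021765·-3.779336656=0.370878137

(1.465772575, 1.131102192, 0.022845514, 0.370878137)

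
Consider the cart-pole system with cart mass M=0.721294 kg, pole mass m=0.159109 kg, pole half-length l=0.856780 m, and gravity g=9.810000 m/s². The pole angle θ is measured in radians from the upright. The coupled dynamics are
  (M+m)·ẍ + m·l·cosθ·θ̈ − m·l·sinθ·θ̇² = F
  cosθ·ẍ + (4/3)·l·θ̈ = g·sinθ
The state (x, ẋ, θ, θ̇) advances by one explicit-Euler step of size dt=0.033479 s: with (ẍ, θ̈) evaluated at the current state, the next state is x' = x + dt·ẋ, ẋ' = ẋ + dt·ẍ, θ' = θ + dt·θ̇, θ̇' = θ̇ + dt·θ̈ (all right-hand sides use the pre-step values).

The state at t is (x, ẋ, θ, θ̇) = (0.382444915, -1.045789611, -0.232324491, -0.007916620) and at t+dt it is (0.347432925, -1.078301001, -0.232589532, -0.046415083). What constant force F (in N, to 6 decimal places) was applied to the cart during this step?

ẍ = (ẋ'−ẋ)/dt = (-1.078301001−-1.045789611)/0.033479 = -0.971098
θ̈ = (θ̇'−θ̇)/dt = (-0.046415083−-0.007916620)/0.033479 = -1.149929
sinθ=-0.230240, cosθ=0.973134
F = (M+m)·ẍ + m·l·cosθ·θ̈ − m·l·sinθ·θ̇² = -0.854958 + -0.152548 − -0.000002 = -1.007504

F = -1.007504 N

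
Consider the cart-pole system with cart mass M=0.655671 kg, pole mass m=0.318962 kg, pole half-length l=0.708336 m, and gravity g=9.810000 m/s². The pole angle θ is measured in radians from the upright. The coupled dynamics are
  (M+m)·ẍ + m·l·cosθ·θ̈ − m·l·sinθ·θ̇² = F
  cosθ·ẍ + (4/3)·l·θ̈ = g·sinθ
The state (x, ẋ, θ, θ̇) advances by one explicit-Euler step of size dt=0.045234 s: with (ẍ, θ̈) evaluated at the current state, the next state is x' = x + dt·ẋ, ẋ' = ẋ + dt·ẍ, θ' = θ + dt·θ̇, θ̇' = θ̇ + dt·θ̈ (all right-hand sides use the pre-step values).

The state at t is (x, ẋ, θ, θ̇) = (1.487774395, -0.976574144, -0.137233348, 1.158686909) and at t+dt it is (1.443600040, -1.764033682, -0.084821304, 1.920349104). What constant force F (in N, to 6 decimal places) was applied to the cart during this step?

ẍ = (ẋ'−ẋ)/dt = (-1.764033682−-0.976574144)/0.045234 = -17.408576
θ̈ = (θ̇'−θ̇)/dt = (1.920349104−1.158686909)/0.045234 = 16.838268
sinθ=-0.136803, cosθ=0.990598
F = (M+m)·ẍ + m·l·cosθ·θ̈ − m·l·sinθ·θ̇² = -16.966973 + 3.768541 − -0.041496 = -13.156936

F = -13.156936 N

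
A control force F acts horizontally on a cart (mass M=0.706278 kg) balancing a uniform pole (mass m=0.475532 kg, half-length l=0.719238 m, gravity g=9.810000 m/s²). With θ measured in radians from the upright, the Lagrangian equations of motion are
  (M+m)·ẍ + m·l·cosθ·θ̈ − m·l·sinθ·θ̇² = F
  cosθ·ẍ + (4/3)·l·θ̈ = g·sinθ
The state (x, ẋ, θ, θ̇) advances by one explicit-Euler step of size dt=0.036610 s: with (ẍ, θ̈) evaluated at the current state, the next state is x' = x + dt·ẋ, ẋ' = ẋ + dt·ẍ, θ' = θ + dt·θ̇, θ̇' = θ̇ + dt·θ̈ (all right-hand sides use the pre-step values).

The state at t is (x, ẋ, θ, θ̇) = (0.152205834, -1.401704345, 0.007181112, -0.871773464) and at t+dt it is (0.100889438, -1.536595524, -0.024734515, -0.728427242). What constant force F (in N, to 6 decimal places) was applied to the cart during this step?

F = -3.017153 N

ẍ = (ẋ'−ẋ)/dt = (-1.536595524−-1.401704345)/0.036610 = -3.684545
θ̈ = (θ̇'−θ̇)/dt = (-0.728427242−-0.871773464)/0.036610 = 3.915494
sinθ=0.007181, cosθ=0.999974
F = (M+m)·ẍ + m·l·cosθ·θ̈ − m·l·sinθ·θ̇² = -4.354432 + 1.339145 − 0.001867 = -3.017153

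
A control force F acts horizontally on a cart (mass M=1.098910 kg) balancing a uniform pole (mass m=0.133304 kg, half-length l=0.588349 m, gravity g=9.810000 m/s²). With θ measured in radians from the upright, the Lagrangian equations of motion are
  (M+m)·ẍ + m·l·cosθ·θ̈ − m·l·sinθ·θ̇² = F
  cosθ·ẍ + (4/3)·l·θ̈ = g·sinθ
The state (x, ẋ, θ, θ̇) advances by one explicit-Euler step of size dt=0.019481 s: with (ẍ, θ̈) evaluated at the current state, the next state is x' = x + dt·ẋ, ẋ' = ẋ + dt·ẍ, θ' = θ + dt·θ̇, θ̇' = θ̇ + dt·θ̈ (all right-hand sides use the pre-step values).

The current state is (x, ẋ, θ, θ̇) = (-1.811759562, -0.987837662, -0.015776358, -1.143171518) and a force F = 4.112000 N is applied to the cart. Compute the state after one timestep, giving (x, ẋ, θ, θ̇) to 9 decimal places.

sinθ=-0.015775704, cosθ=0.999875556
temp = (F + m·l·θ̇²·sinθ)/(M+m) = (4.112000 + -0.001616924)/1.232214 = 3.335770471
θ̈ = (g·sinθ − cosθ·temp)/(l·(4/3 − m·cos²θ/(M+m))) = -4.841786301
ẍ = temp − m·l·θ̈·cosθ/(M+m) = 3.643907316
Euler: x'=-1.811759562+0.019481·-0.987837662=-1.831003627, ẋ'=-0.987837662+0.019481·3.643907316=-0.916850704
       θ'=-0.015776358+0.019481·-1.143171518=-0.038046482, θ̇'=-1.143171518+0.019481·-4.841786301=-1.237494357

(-1.831003627, -0.916850704, -0.038046482, -1.237494357)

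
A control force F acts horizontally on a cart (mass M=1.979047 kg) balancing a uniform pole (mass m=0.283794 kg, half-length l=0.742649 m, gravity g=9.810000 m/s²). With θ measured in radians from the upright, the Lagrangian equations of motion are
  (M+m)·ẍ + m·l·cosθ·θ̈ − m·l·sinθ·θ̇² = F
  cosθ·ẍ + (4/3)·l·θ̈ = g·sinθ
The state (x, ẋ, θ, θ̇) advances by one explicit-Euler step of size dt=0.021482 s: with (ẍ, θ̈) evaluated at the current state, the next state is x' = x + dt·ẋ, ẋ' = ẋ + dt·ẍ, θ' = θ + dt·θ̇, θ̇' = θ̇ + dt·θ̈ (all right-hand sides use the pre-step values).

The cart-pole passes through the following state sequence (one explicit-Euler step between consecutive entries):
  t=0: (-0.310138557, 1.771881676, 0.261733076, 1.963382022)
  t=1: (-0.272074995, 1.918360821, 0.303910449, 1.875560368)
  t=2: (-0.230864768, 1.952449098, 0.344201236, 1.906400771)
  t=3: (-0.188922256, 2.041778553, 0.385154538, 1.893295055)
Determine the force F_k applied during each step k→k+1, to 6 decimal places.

step 0→1:
  ẍ = (ẋ'−ẋ)/dt = (1.918360821−1.771881676)/0.021482 = 6.818692
  θ̈ = (θ̇'−θ̇)/dt = (1.875560368−1.963382022)/0.021482 = -4.088151
  sinθ=0.258755, cosθ=0.965943
  F = (M+m)·ẍ + m·l·cosθ·θ̈ − m·l·sinθ·θ̇² = 15.429616 + -0.832272 − 0.210225 = 14.387119
step 1→2:
  ẍ = (ẋ'−ẋ)/dt = (1.952449098−1.918360821)/0.021482 = 1.586830
  θ̈ = (θ̇'−θ̇)/dt = (1.906400771−1.875560368)/0.021482 = 1.435639
  sinθ=0.299254, cosθ=0.954174
  F = (M+m)·ẍ + m·l·cosθ·θ̈ − m·l·sinθ·θ̇² = 3.590743 + 0.288708 − 0.221865 = 3.657587
step 2→3:
  ẍ = (ẋ'−ẋ)/dt = (2.041778553−1.952449098)/0.021482 = 4.158340
  θ̈ = (θ̇'−θ̇)/dt = (1.893295055−1.906400771)/0.021482 = -0.610079
  sinθ=0.337445, cosθ=0.941345
  F = (M+m)·ẍ + m·l·cosθ·θ̈ − m·l·sinθ·θ̇² = 9.409662 + -0.121038 − 0.258475 = 9.030149

F_0 = 14.387119 N
F_1 = 3.657587 N
F_2 = 9.030149 N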